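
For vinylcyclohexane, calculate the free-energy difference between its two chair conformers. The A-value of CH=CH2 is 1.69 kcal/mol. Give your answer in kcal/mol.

1.69 kcal/mol

A monosubstituted cyclohexane has one chair with the vinyl group axial (E = A = 1.69 kcal/mol) and one with it equatorial (E = 0).
ΔE = 1.69 − 0 = 1.69 kcal/mol.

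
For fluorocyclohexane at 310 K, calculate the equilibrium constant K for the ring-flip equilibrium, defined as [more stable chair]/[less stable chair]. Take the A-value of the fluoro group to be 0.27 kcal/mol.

K ≈ 1.55

One chair has the fluoro group axial (E = 0.27 kcal/mol) and the other has it equatorial (E = 0).
ΔG = 0.27 kcal/mol between the two chairs.
K = exp(ΔG/RT) with R = 1.987×10⁻³ kcal mol⁻¹ K⁻¹ and T = 310 K gives K ≈ 1.55.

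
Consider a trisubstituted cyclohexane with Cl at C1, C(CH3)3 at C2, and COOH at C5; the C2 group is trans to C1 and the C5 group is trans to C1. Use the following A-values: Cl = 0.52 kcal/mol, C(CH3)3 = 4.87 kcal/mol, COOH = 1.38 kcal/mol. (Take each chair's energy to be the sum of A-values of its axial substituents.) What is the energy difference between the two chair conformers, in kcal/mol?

4.01 kcal/mol

Chair I (chloro axial, tert-butyl axial, carboxyl equatorial): E = 5.39 kcal/mol.
Chair II (chloro equatorial, tert-butyl equatorial, carboxyl axial): E = 1.38 kcal/mol.
ΔE = 5.39 − 1.38 = 4.01 kcal/mol; chair II is more stable.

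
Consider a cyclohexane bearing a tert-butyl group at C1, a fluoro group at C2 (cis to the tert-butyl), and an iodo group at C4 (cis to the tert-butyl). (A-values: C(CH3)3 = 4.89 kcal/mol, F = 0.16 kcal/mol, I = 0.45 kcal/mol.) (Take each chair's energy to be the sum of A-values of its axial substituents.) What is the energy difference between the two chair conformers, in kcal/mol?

Chair I (tert-butyl axial, fluoro equatorial, iodo equatorial): E = 4.89 kcal/mol.
Chair II (tert-butyl equatorial, fluoro axial, iodo axial): E = 0.61 kcal/mol.
ΔE = 4.89 − 0.61 = 4.28 kcal/mol; chair II is more stable.

4.28 kcal/mol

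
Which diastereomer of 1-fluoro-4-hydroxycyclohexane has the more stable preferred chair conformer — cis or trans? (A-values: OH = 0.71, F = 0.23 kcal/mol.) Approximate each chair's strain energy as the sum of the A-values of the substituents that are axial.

At 1,4 positions (parity opposite): cis → (a,e or e,a); trans → (e,e or a,a).
Best chair for cis: E = 0.23 kcal/mol; best chair for trans: E = 0.00 kcal/mol.
The trans isomer is lower by 0.23 kcal/mol.

trans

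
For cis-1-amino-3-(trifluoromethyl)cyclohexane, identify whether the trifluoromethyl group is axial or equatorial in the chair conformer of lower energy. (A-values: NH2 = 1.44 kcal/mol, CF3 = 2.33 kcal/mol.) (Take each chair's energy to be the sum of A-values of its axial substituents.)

C1 and C3 have the same parity, so for the cis isomer the two substituents are e,e in one chair and a,a in the other.
Chair I (amino axial, trifluoromethyl axial): E = 3.77 kcal/mol.
Chair II (amino equatorial, trifluoromethyl equatorial): E = 0.00 kcal/mol.
Chair II is the more stable (lower-energy) conformer, and in that chair the trifluoromethyl group is equatorial.

equatorial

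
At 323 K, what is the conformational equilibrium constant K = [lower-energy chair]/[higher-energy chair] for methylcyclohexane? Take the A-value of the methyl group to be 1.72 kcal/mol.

One chair has the methyl group axial (E = 1.72 kcal/mol) and the other has it equatorial (E = 0).
ΔG = 1.72 kcal/mol between the two chairs.
K = exp(ΔG/RT) with R = 1.987×10⁻³ kcal mol⁻¹ K⁻¹ and T = 323 K gives K ≈ 14.6.

K ≈ 14.6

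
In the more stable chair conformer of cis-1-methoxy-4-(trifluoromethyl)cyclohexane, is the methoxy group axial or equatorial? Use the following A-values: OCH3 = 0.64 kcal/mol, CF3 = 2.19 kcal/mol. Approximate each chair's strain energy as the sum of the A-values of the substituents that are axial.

axial

C1 and C4 have opposite parity, so for the cis isomer the two substituents are one axial and one equatorial in each chair.
Chair I (methoxy axial, trifluoromethyl equatorial): E = 0.64 kcal/mol.
Chair II (methoxy equatorial, trifluoromethyl axial): E = 2.19 kcal/mol.
Chair I is the more stable (lower-energy) conformer, and in that chair the methoxy group is axial.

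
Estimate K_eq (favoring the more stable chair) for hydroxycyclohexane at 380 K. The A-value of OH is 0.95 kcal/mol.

K ≈ 3.52

One chair has the hydroxyl group axial (E = 0.95 kcal/mol) and the other has it equatorial (E = 0).
ΔG = 0.95 kcal/mol between the two chairs.
K = exp(ΔG/RT) with R = 1.987×10⁻³ kcal mol⁻¹ K⁻¹ and T = 380 K gives K ≈ 3.52.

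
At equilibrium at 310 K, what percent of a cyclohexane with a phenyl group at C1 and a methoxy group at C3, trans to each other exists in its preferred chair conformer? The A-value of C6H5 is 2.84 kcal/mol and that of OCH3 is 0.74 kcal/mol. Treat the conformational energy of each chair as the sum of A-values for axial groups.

96.8%

C1 and C3 have the same parity, so for the trans isomer the two substituents are one axial and one equatorial in each chair.
Chair I (phenyl axial, methoxy equatorial): E = 2.84 kcal/mol; chair II (phenyl equatorial, methoxy axial): E = 0.74 kcal/mol.
ΔG = 2.10 kcal/mol between the two chairs.
K = exp(ΔG/RT) with R = 1.987×10⁻³ kcal mol⁻¹ K⁻¹ and T = 310 K gives K ≈ 30.2.
Fraction in the lower-energy chair = K/(K+1) = 96.8%.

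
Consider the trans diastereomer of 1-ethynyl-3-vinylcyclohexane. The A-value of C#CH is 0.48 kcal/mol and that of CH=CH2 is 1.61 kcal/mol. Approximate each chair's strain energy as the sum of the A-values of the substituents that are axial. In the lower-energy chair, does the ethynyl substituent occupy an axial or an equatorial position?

axial

C1 and C3 have the same parity, so for the trans isomer the two substituents are one axial and one equatorial in each chair.
Chair I (ethynyl axial, vinyl equatorial): E = 0.48 kcal/mol.
Chair II (ethynyl equatorial, vinyl axial): E = 1.61 kcal/mol.
Chair I is the more stable (lower-energy) conformer, and in that chair the ethynyl group is axial.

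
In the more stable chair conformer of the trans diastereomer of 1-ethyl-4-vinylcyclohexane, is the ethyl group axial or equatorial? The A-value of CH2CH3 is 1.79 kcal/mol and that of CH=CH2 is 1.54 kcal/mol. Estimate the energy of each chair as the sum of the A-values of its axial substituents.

C1 and C4 have opposite parity, so for the trans isomer the two substituents are e,e in one chair and a,a in the other.
Chair I (ethyl axial, vinyl axial): E = 3.33 kcal/mol.
Chair II (ethyl equatorial, vinyl equatorial): E = 0.00 kcal/mol.
Chair II is the more stable (lower-energy) conformer, and in that chair the ethyl group is equatorial.

equatorial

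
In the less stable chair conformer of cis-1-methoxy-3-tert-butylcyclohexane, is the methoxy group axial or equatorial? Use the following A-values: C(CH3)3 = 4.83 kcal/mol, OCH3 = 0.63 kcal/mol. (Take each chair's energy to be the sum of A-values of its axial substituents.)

C1 and C3 have the same parity, so for the cis isomer the two substituents are e,e in one chair and a,a in the other.
Chair I (tert-butyl axial, methoxy axial): E = 5.46 kcal/mol.
Chair II (tert-butyl equatorial, methoxy equatorial): E = 0.00 kcal/mol.
Chair I is the less stable (higher-energy) conformer, and in that chair the methoxy group is axial.

axial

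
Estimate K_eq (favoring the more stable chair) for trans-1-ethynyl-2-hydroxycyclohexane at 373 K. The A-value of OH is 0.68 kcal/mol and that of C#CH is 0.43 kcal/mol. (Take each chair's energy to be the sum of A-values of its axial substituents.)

C1 and C2 have opposite parity, so for the trans isomer the two substituents are e,e in one chair and a,a in the other.
Chair I (hydroxyl axial, ethynyl axial): E = 1.11 kcal/mol; chair II (hydroxyl equatorial, ethynyl equatorial): E = 0.00 kcal/mol.
ΔG = 1.11 kcal/mol between the two chairs.
K = exp(ΔG/RT) with R = 1.987×10⁻³ kcal mol⁻¹ K⁻¹ and T = 373 K gives K ≈ 4.47.

K ≈ 4.47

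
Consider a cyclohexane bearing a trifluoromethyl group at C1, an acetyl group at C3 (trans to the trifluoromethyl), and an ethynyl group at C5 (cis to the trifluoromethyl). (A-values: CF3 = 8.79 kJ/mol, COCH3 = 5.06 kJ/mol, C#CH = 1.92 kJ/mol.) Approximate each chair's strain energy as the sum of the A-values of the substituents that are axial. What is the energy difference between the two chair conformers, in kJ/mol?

5.65 kJ/mol

Chair I (trifluoromethyl axial, acetyl equatorial, ethynyl axial): E = 10.71 kJ/mol.
Chair II (trifluoromethyl equatorial, acetyl axial, ethynyl equatorial): E = 5.06 kJ/mol.
ΔE = 10.71 − 5.06 = 5.65 kJ/mol; chair II is more stable.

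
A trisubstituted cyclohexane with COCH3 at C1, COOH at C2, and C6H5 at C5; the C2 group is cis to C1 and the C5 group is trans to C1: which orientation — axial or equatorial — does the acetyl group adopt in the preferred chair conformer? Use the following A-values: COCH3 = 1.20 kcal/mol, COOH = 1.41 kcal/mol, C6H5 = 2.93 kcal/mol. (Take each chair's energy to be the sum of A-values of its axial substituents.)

Chair I (acetyl axial, carboxyl equatorial, phenyl equatorial): E = 1.20 kcal/mol.
Chair II (acetyl equatorial, carboxyl axial, phenyl axial): E = 4.34 kcal/mol.
Chair I is the more stable (lower-energy) conformer, and in that chair the acetyl group is axial.

axial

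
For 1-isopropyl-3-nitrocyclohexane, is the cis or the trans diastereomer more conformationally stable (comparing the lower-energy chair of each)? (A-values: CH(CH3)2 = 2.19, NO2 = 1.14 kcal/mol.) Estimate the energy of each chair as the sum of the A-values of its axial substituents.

At 1,3 positions (parity same): cis → (e,e or a,a); trans → (a,e or e,a).
Best chair for cis: E = 0.00 kcal/mol; best chair for trans: E = 1.14 kcal/mol.
The cis isomer is lower by 1.14 kcal/mol.

cis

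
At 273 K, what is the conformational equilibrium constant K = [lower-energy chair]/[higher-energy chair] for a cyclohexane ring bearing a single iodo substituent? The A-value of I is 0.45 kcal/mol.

One chair has the iodo group axial (E = 0.45 kcal/mol) and the other has it equatorial (E = 0).
ΔG = 0.45 kcal/mol between the two chairs.
K = exp(ΔG/RT) with R = 1.987×10⁻³ kcal mol⁻¹ K⁻¹ and T = 273 K gives K ≈ 2.29.

K ≈ 2.29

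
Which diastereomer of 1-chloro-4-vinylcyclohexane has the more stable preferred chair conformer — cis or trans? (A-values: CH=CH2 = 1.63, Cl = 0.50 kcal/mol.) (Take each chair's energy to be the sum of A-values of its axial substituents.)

trans

At 1,4 positions (parity opposite): cis → (a,e or e,a); trans → (e,e or a,a).
Best chair for cis: E = 0.50 kcal/mol; best chair for trans: E = 0.00 kcal/mol.
The trans isomer is lower by 0.50 kcal/mol.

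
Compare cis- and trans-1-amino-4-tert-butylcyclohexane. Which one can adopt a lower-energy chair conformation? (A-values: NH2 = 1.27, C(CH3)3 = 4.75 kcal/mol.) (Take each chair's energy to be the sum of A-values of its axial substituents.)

At 1,4 positions (parity opposite): cis → (a,e or e,a); trans → (e,e or a,a).
Best chair for cis: E = 1.27 kcal/mol; best chair for trans: E = 0.00 kcal/mol.
The trans isomer is lower by 1.27 kcal/mol.

trans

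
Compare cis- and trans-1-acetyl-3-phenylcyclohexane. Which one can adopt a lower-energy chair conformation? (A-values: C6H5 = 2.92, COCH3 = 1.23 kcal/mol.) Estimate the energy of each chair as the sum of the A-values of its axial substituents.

At 1,3 positions (parity same): cis → (e,e or a,a); trans → (a,e or e,a).
Best chair for cis: E = 0.00 kcal/mol; best chair for trans: E = 1.23 kcal/mol.
The cis isomer is lower by 1.23 kcal/mol.

cis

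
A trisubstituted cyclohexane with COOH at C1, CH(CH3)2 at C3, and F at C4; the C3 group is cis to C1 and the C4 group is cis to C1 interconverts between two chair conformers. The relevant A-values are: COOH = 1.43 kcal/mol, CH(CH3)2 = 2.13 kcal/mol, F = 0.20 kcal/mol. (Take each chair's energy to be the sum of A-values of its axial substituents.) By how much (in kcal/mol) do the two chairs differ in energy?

3.36 kcal/mol

Chair I (carboxyl axial, isopropyl axial, fluoro equatorial): E = 3.56 kcal/mol.
Chair II (carboxyl equatorial, isopropyl equatorial, fluoro axial): E = 0.20 kcal/mol.
ΔE = 3.56 − 0.20 = 3.36 kcal/mol; chair II is more stable.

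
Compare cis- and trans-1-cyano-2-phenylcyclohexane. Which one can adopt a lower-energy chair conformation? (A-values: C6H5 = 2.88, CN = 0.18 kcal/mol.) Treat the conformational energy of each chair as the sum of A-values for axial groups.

trans

At 1,2 positions (parity opposite): cis → (a,e or e,a); trans → (e,e or a,a).
Best chair for cis: E = 0.18 kcal/mol; best chair for trans: E = 0.00 kcal/mol.
The trans isomer is lower by 0.18 kcal/mol.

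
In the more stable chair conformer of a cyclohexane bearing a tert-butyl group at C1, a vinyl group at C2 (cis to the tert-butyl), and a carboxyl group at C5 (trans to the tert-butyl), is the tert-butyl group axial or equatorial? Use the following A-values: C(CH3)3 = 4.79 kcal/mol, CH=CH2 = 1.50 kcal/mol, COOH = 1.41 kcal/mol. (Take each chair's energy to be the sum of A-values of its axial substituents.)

Chair I (tert-butyl axial, vinyl equatorial, carboxyl equatorial): E = 4.79 kcal/mol.
Chair II (tert-butyl equatorial, vinyl axial, carboxyl axial): E = 2.91 kcal/mol.
Chair II is the more stable (lower-energy) conformer, and in that chair the tert-butyl group is equatorial.

equatorial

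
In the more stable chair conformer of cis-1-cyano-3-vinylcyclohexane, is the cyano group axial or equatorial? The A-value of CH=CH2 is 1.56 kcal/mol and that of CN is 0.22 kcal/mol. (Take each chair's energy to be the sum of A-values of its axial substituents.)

equatorial

C1 and C3 have the same parity, so for the cis isomer the two substituents are e,e in one chair and a,a in the other.
Chair I (vinyl axial, cyano axial): E = 1.78 kcal/mol.
Chair II (vinyl equatorial, cyano equatorial): E = 0.00 kcal/mol.
Chair II is the more stable (lower-energy) conformer, and in that chair the cyano group is equatorial.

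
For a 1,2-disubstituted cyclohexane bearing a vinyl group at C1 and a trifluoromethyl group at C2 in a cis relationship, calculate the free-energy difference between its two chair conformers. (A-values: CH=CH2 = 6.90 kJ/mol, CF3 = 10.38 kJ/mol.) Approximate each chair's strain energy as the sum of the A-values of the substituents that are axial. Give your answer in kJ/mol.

3.48 kJ/mol

C1 and C2 have opposite parity, so for the cis isomer the two substituents are one axial and one equatorial in each chair.
Chair I (vinyl axial, trifluoromethyl equatorial): E = 6.90 kJ/mol.
Chair II (vinyl equatorial, trifluoromethyl axial): E = 10.38 kJ/mol.
ΔE = 10.38 − 6.90 = 3.48 kJ/mol; chair I is more stable.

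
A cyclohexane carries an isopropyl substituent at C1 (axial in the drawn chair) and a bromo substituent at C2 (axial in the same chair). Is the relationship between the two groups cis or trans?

trans

C1 and C2 have opposite parity, so their axial bonds point in opposite directions.
With opposite-parity carbons, two substituents on the same face are one axial and one equatorial; opposite faces give both axial or both equatorial.
Here the groups are axial/axial → opposite face → trans.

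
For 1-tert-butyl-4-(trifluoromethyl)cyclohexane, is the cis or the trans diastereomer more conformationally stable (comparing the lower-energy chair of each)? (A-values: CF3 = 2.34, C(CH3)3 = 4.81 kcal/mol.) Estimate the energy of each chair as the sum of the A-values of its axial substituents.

trans

At 1,4 positions (parity opposite): cis → (a,e or e,a); trans → (e,e or a,a).
Best chair for cis: E = 2.34 kcal/mol; best chair for trans: E = 0.00 kcal/mol.
The trans isomer is lower by 2.34 kcal/mol.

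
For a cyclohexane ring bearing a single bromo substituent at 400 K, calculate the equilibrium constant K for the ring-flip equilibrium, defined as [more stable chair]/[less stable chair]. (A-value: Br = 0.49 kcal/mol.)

One chair has the bromo group axial (E = 0.49 kcal/mol) and the other has it equatorial (E = 0).
ΔG = 0.49 kcal/mol between the two chairs.
K = exp(ΔG/RT) with R = 1.987×10⁻³ kcal mol⁻¹ K⁻¹ and T = 400 K gives K ≈ 1.85.

K ≈ 1.85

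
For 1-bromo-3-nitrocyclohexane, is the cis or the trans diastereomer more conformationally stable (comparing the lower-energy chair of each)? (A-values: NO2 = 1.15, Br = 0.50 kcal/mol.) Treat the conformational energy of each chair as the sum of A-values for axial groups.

cis

At 1,3 positions (parity same): cis → (e,e or a,a); trans → (a,e or e,a).
Best chair for cis: E = 0.00 kcal/mol; best chair for trans: E = 0.50 kcal/mol.
The cis isomer is lower by 0.50 kcal/mol.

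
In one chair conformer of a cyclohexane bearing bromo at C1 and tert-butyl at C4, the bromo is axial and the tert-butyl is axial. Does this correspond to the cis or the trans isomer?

C1 and C4 have opposite parity, so their axial bonds point in opposite directions.
With opposite-parity carbons, two substituents on the same face are one axial and one equatorial; opposite faces give both axial or both equatorial.
Here the groups are axial/axial → opposite face → trans.

trans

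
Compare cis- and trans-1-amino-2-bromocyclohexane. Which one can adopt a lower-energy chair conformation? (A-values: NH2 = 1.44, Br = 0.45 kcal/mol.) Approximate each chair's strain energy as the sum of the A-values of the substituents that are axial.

At 1,2 positions (parity opposite): cis → (a,e or e,a); trans → (e,e or a,a).
Best chair for cis: E = 0.45 kcal/mol; best chair for trans: E = 0.00 kcal/mol.
The trans isomer is lower by 0.45 kcal/mol.

trans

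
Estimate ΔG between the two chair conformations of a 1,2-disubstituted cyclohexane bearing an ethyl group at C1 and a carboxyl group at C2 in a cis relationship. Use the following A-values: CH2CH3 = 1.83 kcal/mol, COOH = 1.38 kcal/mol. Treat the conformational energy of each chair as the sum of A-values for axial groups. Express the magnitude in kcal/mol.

C1 and C2 have opposite parity, so for the cis isomer the two substituents are one axial and one equatorial in each chair.
Chair I (ethyl axial, carboxyl equatorial): E = 1.83 kcal/mol.
Chair II (ethyl equatorial, carboxyl axial): E = 1.38 kcal/mol.
ΔE = 1.83 − 1.38 = 0.45 kcal/mol; chair II is more stable.

0.45 kcal/mol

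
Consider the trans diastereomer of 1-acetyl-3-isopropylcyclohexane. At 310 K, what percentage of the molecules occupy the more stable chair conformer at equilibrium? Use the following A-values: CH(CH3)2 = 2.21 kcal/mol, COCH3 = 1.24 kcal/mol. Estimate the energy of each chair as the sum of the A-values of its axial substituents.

C1 and C3 have the same parity, so for the trans isomer the two substituents are one axial and one equatorial in each chair.
Chair I (isopropyl axial, acetyl equatorial): E = 2.21 kcal/mol; chair II (isopropyl equatorial, acetyl axial): E = 1.24 kcal/mol.
ΔG = 0.97 kcal/mol between the two chairs.
K = exp(ΔG/RT) with R = 1.987×10⁻³ kcal mol⁻¹ K⁻¹ and T = 310 K gives K ≈ 4.83.
Fraction in the lower-energy chair = K/(K+1) = 82.8%.

82.8%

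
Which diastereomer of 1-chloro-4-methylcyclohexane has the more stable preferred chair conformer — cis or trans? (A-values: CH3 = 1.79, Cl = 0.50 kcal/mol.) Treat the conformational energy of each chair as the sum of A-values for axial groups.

trans

At 1,4 positions (parity opposite): cis → (a,e or e,a); trans → (e,e or a,a).
Best chair for cis: E = 0.50 kcal/mol; best chair for trans: E = 0.00 kcal/mol.
The trans isomer is lower by 0.50 kcal/mol.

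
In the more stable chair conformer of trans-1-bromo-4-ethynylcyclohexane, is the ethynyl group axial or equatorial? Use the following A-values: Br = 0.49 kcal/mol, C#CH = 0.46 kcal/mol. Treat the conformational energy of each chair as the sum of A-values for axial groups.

equatorial

C1 and C4 have opposite parity, so for the trans isomer the two substituents are e,e in one chair and a,a in the other.
Chair I (bromo axial, ethynyl axial): E = 0.95 kcal/mol.
Chair II (bromo equatorial, ethynyl equatorial): E = 0.00 kcal/mol.
Chair II is the more stable (lower-energy) conformer, and in that chair the ethynyl group is equatorial.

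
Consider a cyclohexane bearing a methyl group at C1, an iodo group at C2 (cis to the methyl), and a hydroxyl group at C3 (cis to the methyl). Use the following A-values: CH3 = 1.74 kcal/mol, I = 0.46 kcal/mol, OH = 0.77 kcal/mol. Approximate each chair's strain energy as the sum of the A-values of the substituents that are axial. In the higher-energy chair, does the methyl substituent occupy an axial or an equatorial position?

axial

Chair I (methyl axial, iodo equatorial, hydroxyl axial): E = 2.51 kcal/mol.
Chair II (methyl equatorial, iodo axial, hydroxyl equatorial): E = 0.46 kcal/mol.
Chair I is the less stable (higher-energy) conformer, and in that chair the methyl group is axial.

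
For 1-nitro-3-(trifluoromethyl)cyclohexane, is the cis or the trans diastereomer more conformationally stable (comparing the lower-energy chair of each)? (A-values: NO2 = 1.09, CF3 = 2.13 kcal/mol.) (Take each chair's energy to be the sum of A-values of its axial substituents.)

cis

At 1,3 positions (parity same): cis → (e,e or a,a); trans → (a,e or e,a).
Best chair for cis: E = 0.00 kcal/mol; best chair for trans: E = 1.09 kcal/mol.
The cis isomer is lower by 1.09 kcal/mol.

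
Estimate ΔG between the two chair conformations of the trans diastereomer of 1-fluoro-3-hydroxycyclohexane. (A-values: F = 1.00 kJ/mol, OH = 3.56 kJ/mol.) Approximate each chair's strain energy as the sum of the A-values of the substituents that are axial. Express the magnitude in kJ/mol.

C1 and C3 have the same parity, so for the trans isomer the two substituents are one axial and one equatorial in each chair.
Chair I (fluoro axial, hydroxyl equatorial): E = 1.00 kJ/mol.
Chair II (fluoro equatorial, hydroxyl axial): E = 3.56 kJ/mol.
ΔE = 3.56 − 1.00 = 2.56 kJ/mol; chair I is more stable.

2.56 kJ/mol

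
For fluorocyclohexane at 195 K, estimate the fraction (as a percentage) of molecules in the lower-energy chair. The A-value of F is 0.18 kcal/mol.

One chair has the fluoro group axial (E = 0.18 kcal/mol) and the other has it equatorial (E = 0).
ΔG = 0.18 kcal/mol between the two chairs.
K = exp(ΔG/RT) with R = 1.987×10⁻³ kcal mol⁻¹ K⁻¹ and T = 195 K gives K ≈ 1.59.
Fraction in the lower-energy chair = K/(K+1) = 61.4%.

61.4%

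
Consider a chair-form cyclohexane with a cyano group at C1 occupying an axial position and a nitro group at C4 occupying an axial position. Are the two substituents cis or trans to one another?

trans

C1 and C4 have opposite parity, so their axial bonds point in opposite directions.
With opposite-parity carbons, two substituents on the same face are one axial and one equatorial; opposite faces give both axial or both equatorial.
Here the groups are axial/axial → opposite face → trans.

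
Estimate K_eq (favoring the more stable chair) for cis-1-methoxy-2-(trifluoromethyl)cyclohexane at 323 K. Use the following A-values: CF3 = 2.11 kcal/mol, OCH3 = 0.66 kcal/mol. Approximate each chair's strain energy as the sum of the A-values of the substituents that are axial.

K ≈ 9.58

C1 and C2 have opposite parity, so for the cis isomer the two substituents are one axial and one equatorial in each chair.
Chair I (trifluoromethyl axial, methoxy equatorial): E = 2.11 kcal/mol; chair II (trifluoromethyl equatorial, methoxy axial): E = 0.66 kcal/mol.
ΔG = 1.45 kcal/mol between the two chairs.
K = exp(ΔG/RT) with R = 1.987×10⁻³ kcal mol⁻¹ K⁻¹ and T = 323 K gives K ≈ 9.58.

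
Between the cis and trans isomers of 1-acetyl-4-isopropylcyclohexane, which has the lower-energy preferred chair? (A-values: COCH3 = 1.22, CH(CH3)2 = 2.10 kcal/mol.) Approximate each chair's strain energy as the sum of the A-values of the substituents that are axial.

At 1,4 positions (parity opposite): cis → (a,e or e,a); trans → (e,e or a,a).
Best chair for cis: E = 1.22 kcal/mol; best chair for trans: E = 0.00 kcal/mol.
The trans isomer is lower by 1.22 kcal/mol.

trans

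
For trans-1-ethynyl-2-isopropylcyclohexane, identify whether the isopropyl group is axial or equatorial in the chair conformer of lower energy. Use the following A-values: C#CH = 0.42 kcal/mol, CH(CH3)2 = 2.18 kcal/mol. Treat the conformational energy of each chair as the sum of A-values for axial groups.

C1 and C2 have opposite parity, so for the trans isomer the two substituents are e,e in one chair and a,a in the other.
Chair I (ethynyl axial, isopropyl axial): E = 2.60 kcal/mol.
Chair II (ethynyl equatorial, isopropyl equatorial): E = 0.00 kcal/mol.
Chair II is the more stable (lower-energy) conformer, and in that chair the isopropyl group is equatorial.

equatorial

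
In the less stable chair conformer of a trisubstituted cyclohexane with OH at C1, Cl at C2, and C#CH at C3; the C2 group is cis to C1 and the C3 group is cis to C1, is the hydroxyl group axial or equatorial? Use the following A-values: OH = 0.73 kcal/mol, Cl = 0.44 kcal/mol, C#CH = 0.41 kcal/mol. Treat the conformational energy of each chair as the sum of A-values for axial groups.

axial

Chair I (hydroxyl axial, chloro equatorial, ethynyl axial): E = 1.14 kcal/mol.
Chair II (hydroxyl equatorial, chloro axial, ethynyl equatorial): E = 0.44 kcal/mol.
Chair I is the less stable (higher-energy) conformer, and in that chair the hydroxyl group is axial.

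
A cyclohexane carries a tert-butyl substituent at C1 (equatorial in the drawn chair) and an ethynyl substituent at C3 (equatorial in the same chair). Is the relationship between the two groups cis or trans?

C1 and C3 have the same parity, so their axial bonds point in the same direction.
With same-parity carbons, two substituents on the same face are both axial or both equatorial; opposite faces give one of each.
Here the groups are equatorial/equatorial → same face → cis.

cis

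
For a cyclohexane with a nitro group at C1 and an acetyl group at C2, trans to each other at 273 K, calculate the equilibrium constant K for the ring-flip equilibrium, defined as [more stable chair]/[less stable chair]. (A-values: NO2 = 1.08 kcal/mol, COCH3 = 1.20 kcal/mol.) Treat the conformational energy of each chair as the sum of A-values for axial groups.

K ≈ 66.9

C1 and C2 have opposite parity, so for the trans isomer the two substituents are e,e in one chair and a,a in the other.
Chair I (nitro axial, acetyl axial): E = 2.28 kcal/mol; chair II (nitro equatorial, acetyl equatorial): E = 0.00 kcal/mol.
ΔG = 2.28 kcal/mol between the two chairs.
K = exp(ΔG/RT) with R = 1.987×10⁻³ kcal mol⁻¹ K⁻¹ and T = 273 K gives K ≈ 66.9.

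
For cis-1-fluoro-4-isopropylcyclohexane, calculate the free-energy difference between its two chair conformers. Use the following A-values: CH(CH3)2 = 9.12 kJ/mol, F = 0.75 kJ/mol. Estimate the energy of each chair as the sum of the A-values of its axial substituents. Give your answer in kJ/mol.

C1 and C4 have opposite parity, so for the cis isomer the two substituents are one axial and one equatorial in each chair.
Chair I (isopropyl axial, fluoro equatorial): E = 9.12 kJ/mol.
Chair II (isopropyl equatorial, fluoro axial): E = 0.75 kJ/mol.
ΔE = 9.12 − 0.75 = 8.37 kJ/mol; chair II is more stable.

8.37 kJ/mol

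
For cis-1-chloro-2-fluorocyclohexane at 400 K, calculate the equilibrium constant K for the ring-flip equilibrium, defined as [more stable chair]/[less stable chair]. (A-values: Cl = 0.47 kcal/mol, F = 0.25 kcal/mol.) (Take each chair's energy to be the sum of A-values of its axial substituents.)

C1 and C2 have opposite parity, so for the cis isomer the two substituents are one axial and one equatorial in each chair.
Chair I (chloro axial, fluoro equatorial): E = 0.47 kcal/mol; chair II (chloro equatorial, fluoro axial): E = 0.25 kcal/mol.
ΔG = 0.22 kcal/mol between the two chairs.
K = exp(ΔG/RT) with R = 1.987×10⁻³ kcal mol⁻¹ K⁻¹ and T = 400 K gives K ≈ 1.32.

K ≈ 1.32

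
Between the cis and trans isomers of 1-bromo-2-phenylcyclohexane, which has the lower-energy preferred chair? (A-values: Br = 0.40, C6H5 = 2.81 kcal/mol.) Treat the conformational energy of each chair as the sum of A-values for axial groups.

trans

At 1,2 positions (parity opposite): cis → (a,e or e,a); trans → (e,e or a,a).
Best chair for cis: E = 0.40 kcal/mol; best chair for trans: E = 0.00 kcal/mol.
The trans isomer is lower by 0.40 kcal/mol.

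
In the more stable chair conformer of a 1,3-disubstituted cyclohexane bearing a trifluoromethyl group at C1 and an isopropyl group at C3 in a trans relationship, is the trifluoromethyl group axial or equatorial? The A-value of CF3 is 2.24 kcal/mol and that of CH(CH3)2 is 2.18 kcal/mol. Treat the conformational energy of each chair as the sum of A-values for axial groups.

equatorial

C1 and C3 have the same parity, so for the trans isomer the two substituents are one axial and one equatorial in each chair.
Chair I (trifluoromethyl axial, isopropyl equatorial): E = 2.24 kcal/mol.
Chair II (trifluoromethyl equatorial, isopropyl axial): E = 2.18 kcal/mol.
Chair II is the more stable (lower-energy) conformer, and in that chair the trifluoromethyl group is equatorial.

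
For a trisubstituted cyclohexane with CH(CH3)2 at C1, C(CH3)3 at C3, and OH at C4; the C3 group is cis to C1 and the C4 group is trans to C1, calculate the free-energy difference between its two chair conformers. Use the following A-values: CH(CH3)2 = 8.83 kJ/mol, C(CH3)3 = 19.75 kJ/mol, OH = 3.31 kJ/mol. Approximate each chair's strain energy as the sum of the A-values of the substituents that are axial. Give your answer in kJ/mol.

31.89 kJ/mol

Chair I (isopropyl axial, tert-butyl axial, hydroxyl axial): E = 31.89 kJ/mol.
Chair II (isopropyl equatorial, tert-butyl equatorial, hydroxyl equatorial): E = 0.00 kJ/mol.
ΔE = 31.89 − 0.00 = 31.89 kJ/mol; chair II is more stable.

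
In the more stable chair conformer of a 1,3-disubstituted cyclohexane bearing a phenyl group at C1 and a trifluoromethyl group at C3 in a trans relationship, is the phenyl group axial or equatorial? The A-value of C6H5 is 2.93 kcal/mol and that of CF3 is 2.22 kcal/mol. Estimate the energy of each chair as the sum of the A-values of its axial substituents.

C1 and C3 have the same parity, so for the trans isomer the two substituents are one axial and one equatorial in each chair.
Chair I (phenyl axial, trifluoromethyl equatorial): E = 2.93 kcal/mol.
Chair II (phenyl equatorial, trifluoromethyl axial): E = 2.22 kcal/mol.
Chair II is the more stable (lower-energy) conformer, and in that chair the phenyl group is equatorial.

equatorial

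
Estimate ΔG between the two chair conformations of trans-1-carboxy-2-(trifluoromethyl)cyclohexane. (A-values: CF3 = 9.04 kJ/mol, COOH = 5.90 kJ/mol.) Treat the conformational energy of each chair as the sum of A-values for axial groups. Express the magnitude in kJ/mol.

14.94 kJ/mol

C1 and C2 have opposite parity, so for the trans isomer the two substituents are e,e in one chair and a,a in the other.
Chair I (trifluoromethyl axial, carboxyl axial): E = 14.94 kJ/mol.
Chair II (trifluoromethyl equatorial, carboxyl equatorial): E = 0.00 kJ/mol.
ΔE = 14.94 − 0.00 = 14.94 kJ/mol; chair II is more stable.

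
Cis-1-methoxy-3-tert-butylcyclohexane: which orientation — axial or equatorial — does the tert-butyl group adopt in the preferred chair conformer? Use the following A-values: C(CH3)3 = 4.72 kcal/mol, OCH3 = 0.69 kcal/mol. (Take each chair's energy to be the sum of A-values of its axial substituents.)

C1 and C3 have the same parity, so for the cis isomer the two substituents are e,e in one chair and a,a in the other.
Chair I (tert-butyl axial, methoxy axial): E = 5.41 kcal/mol.
Chair II (tert-butyl equatorial, methoxy equatorial): E = 0.00 kcal/mol.
Chair II is the more stable (lower-energy) conformer, and in that chair the tert-butyl group is equatorial.

equatorial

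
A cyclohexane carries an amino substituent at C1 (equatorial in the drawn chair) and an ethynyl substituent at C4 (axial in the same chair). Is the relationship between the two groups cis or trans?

cis

C1 and C4 have opposite parity, so their axial bonds point in opposite directions.
With opposite-parity carbons, two substituents on the same face are one axial and one equatorial; opposite faces give both axial or both equatorial.
Here the groups are equatorial/axial → same face → cis.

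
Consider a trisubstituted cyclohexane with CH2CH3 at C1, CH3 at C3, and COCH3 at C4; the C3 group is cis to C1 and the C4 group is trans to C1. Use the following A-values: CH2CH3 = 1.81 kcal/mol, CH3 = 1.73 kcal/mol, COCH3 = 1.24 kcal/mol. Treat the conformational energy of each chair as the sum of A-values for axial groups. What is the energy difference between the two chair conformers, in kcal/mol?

Chair I (ethyl axial, methyl axial, acetyl axial): E = 4.78 kcal/mol.
Chair II (ethyl equatorial, methyl equatorial, acetyl equatorial): E = 0.00 kcal/mol.
ΔE = 4.78 − 0.00 = 4.78 kcal/mol; chair II is more stable.

4.78 kcal/mol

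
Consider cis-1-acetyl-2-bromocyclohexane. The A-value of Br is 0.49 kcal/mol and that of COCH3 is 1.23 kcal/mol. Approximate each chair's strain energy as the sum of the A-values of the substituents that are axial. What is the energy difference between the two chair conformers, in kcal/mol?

0.74 kcal/mol

C1 and C2 have opposite parity, so for the cis isomer the two substituents are one axial and one equatorial in each chair.
Chair I (bromo axial, acetyl equatorial): E = 0.49 kcal/mol.
Chair II (bromo equatorial, acetyl axial): E = 1.23 kcal/mol.
ΔE = 1.23 − 0.49 = 0.74 kcal/mol; chair I is more stable.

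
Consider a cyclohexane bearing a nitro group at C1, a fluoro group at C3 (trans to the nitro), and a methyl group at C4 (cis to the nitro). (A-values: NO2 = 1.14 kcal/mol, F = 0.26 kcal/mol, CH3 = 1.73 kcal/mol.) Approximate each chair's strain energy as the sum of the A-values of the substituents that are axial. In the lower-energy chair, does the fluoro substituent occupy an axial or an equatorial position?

equatorial

Chair I (nitro axial, fluoro equatorial, methyl equatorial): E = 1.14 kcal/mol.
Chair II (nitro equatorial, fluoro axial, methyl axial): E = 1.99 kcal/mol.
Chair I is the more stable (lower-energy) conformer, and in that chair the fluoro group is equatorial.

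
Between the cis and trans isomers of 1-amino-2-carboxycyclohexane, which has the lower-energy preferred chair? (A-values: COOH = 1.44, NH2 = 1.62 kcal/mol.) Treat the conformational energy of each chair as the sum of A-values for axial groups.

trans

At 1,2 positions (parity opposite): cis → (a,e or e,a); trans → (e,e or a,a).
Best chair for cis: E = 1.44 kcal/mol; best chair for trans: E = 0.00 kcal/mol.
The trans isomer is lower by 1.44 kcal/mol.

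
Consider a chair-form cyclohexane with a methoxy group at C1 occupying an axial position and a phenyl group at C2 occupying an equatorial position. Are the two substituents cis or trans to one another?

cis

C1 and C2 have opposite parity, so their axial bonds point in opposite directions.
With opposite-parity carbons, two substituents on the same face are one axial and one equatorial; opposite faces give both axial or both equatorial.
Here the groups are axial/equatorial → same face → cis.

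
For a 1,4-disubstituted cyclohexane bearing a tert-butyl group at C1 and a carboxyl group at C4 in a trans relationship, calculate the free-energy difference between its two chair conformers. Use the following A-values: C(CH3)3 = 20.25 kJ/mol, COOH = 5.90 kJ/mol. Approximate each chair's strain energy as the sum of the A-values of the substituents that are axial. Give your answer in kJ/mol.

26.15 kJ/mol

C1 and C4 have opposite parity, so for the trans isomer the two substituents are e,e in one chair and a,a in the other.
Chair I (tert-butyl axial, carboxyl axial): E = 26.15 kJ/mol.
Chair II (tert-butyl equatorial, carboxyl equatorial): E = 0.00 kJ/mol.
ΔE = 26.15 − 0.00 = 26.15 kJ/mol; chair II is more stable.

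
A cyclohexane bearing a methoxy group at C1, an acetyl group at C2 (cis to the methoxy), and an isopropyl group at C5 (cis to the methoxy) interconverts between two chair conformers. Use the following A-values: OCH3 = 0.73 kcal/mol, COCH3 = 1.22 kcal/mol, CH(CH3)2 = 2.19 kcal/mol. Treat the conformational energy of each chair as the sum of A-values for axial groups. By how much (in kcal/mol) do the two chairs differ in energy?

Chair I (methoxy axial, acetyl equatorial, isopropyl axial): E = 2.92 kcal/mol.
Chair II (methoxy equatorial, acetyl axial, isopropyl equatorial): E = 1.22 kcal/mol.
ΔE = 2.92 − 1.22 = 1.70 kcal/mol; chair II is more stable.

1.70 kcal/mol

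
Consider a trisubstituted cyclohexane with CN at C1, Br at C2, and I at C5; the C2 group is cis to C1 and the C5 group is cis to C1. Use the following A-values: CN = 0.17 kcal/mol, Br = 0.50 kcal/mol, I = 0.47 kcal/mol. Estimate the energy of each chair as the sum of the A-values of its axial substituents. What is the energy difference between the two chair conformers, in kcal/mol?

Chair I (cyano axial, bromo equatorial, iodo axial): E = 0.64 kcal/mol.
Chair II (cyano equatorial, bromo axial, iodo equatorial): E = 0.50 kcal/mol.
ΔE = 0.64 − 0.50 = 0.14 kcal/mol; chair II is more stable.

0.14 kcal/mol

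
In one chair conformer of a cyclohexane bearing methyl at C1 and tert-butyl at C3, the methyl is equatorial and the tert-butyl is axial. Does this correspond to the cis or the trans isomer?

C1 and C3 have the same parity, so their axial bonds point in the same direction.
With same-parity carbons, two substituents on the same face are both axial or both equatorial; opposite faces give one of each.
Here the groups are equatorial/axial → opposite face → trans.

trans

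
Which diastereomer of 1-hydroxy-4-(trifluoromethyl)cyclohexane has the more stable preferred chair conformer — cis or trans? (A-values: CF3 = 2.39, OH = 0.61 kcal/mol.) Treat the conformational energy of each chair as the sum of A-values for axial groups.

At 1,4 positions (parity opposite): cis → (a,e or e,a); trans → (e,e or a,a).
Best chair for cis: E = 0.61 kcal/mol; best chair for trans: E = 0.00 kcal/mol.
The trans isomer is lower by 0.61 kcal/mol.

trans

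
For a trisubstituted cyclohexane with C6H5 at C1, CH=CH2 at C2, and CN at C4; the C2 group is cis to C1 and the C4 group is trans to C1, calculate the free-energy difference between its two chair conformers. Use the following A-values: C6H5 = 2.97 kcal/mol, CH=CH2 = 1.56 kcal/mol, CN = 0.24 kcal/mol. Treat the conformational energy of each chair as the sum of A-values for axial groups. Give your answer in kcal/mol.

Chair I (phenyl axial, vinyl equatorial, cyano axial): E = 3.21 kcal/mol.
Chair II (phenyl equatorial, vinyl axial, cyano equatorial): E = 1.56 kcal/mol.
ΔE = 3.21 − 1.56 = 1.65 kcal/mol; chair II is more stable.

1.65 kcal/mol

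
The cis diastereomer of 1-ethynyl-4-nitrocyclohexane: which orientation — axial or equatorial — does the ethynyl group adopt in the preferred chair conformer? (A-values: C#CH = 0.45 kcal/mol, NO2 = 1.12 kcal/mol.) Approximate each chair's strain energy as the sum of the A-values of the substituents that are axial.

axial

C1 and C4 have opposite parity, so for the cis isomer the two substituents are one axial and one equatorial in each chair.
Chair I (ethynyl axial, nitro equatorial): E = 0.45 kcal/mol.
Chair II (ethynyl equatorial, nitro axial): E = 1.12 kcal/mol.
Chair I is the more stable (lower-energy) conformer, and in that chair the ethynyl group is axial.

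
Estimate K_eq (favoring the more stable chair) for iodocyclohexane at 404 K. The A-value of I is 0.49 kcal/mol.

K ≈ 1.84

One chair has the iodo group axial (E = 0.49 kcal/mol) and the other has it equatorial (E = 0).
ΔG = 0.49 kcal/mol between the two chairs.
K = exp(ΔG/RT) with R = 1.987×10⁻³ kcal mol⁻¹ K⁻¹ and T = 404 K gives K ≈ 1.84.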